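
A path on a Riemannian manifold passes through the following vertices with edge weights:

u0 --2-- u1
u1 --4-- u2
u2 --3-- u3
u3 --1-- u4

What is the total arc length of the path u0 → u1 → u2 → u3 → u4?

Arc length = 2 + 4 + 3 + 1 = 10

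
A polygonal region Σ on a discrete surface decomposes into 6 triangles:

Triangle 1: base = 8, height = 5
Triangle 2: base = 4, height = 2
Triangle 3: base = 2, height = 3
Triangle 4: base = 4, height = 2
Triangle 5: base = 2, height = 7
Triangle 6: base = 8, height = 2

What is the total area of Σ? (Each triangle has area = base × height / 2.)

(1/2)×8×5 + (1/2)×4×2 + (1/2)×2×3 + (1/2)×4×2 + (1/2)×2×7 + (1/2)×8×2 = 46.0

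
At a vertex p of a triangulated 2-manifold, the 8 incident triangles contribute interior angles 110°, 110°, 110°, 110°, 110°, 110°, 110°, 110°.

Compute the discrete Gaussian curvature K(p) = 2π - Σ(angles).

Sum of angles = 880°. K = 360° - 880° = -520°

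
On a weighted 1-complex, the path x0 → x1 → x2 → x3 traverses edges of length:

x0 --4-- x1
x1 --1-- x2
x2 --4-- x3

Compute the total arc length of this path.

Arc length = 4 + 1 + 4 = 9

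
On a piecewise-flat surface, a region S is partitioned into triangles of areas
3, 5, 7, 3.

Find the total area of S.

3 + 5 + 7 + 3 = 18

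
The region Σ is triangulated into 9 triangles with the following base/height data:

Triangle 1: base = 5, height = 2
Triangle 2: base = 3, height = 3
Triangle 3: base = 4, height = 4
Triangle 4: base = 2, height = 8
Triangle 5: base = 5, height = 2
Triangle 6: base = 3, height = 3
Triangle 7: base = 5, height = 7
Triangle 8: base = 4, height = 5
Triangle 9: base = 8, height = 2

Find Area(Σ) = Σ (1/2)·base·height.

(1/2)×5×2 + (1/2)×3×3 + (1/2)×4×4 + (1/2)×2×8 + (1/2)×5×2 + (1/2)×3×3 + (1/2)×5×7 + (1/2)×4×5 + (1/2)×8×2 = 70.5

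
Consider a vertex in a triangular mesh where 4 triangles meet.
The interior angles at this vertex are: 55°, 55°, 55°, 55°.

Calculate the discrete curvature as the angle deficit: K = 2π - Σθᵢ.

Sum of angles = 220°. K = 360° - 220° = 140°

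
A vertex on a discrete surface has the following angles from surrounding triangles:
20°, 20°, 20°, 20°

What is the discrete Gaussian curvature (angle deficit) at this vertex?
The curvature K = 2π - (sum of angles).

Sum of angles = 80°. K = 360° - 80° = 280°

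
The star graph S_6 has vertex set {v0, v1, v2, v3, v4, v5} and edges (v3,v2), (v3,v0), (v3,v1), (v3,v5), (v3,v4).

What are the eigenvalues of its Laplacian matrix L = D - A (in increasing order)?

The star S_6 is the complete bipartite graph K_{1,5} (one hub of degree 5, 5 leaves of degree 1). The Laplacian spectrum of K_{p,q} is 0, p (multiplicity q−1), q (multiplicity p−1), p+q. With p = 1, q = 5: 0 once, 1 with multiplicity 4, and 6 once. (Check: trace L = sum of degrees = 10 = 4·1 + 6.)
Laplacian eigenvalues (increasing order): [0.0, 1.0, 1.0, 1.0, 1.0, 6.0]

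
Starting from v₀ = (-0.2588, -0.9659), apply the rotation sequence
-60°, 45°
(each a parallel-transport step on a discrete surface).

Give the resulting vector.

Total rotation: (-60°) + 45° = -15°. Final vector: (-0.5000, -0.8660)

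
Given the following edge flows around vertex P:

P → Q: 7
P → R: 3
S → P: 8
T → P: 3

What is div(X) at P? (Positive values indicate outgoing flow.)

Divergence = sum of outgoing flows = 7 + 3 + (-8) + (-3) = -1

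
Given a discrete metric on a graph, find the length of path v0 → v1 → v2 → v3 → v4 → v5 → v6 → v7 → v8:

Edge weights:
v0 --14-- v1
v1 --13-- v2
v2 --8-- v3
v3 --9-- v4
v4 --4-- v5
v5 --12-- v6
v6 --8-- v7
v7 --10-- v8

Arc length = 14 + 13 + 8 + 9 + 4 + 12 + 8 + 10 = 78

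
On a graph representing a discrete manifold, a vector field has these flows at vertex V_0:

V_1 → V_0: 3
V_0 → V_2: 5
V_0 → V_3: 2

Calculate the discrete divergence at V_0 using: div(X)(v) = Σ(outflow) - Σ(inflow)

Divergence = sum of outgoing flows = (-3) + 5 + 2 = 4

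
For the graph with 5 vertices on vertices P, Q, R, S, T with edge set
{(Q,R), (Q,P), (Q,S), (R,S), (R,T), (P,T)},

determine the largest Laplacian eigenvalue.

Degrees: deg(P) = 2, deg(Q) = 3, deg(R) = 3, deg(S) = 2, deg(T) = 2.
L = D − A with rows/columns ordered (P, Q, R, S, T):
  [ 2, -1,  0,  0, -1]
  [-1,  3, -1, -1,  0]
  [ 0, -1,  3, -1, -1]
  [ 0, -1, -1,  2,  0]
  [-1,  0, -1,  0,  2]
Characteristic polynomial: det(λI − L) = λ(λ² − 5λ + 5)(λ² − 7λ + 11).
Roots: λ = 0; (λ² − 5λ + 5) = 0 ⇒ λ = (5 ± √5)/2 ≈ 1.382, 3.618; (λ² − 7λ + 11) = 0 ⇒ λ = (7 ± √5)/2 ≈ 2.382, 4.618.
(Check: the roots sum (with multiplicity) to 12, matching trace L = Σdeg = 2·6 = 12.)
Laplacian eigenvalues: [0.0, 1.382, 2.382, 3.618, 4.618]. Largest eigenvalue (spectral radius) = 4.618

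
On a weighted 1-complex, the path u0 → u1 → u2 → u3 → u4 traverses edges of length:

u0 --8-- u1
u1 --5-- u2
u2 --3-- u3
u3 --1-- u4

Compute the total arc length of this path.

Arc length = 8 + 5 + 3 + 1 = 17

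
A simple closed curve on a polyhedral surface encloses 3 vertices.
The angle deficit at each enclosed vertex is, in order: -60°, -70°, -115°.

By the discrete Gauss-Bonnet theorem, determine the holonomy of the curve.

Holonomy = total enclosed curvature = (-60°) + (-70°) + (-115°) = -245°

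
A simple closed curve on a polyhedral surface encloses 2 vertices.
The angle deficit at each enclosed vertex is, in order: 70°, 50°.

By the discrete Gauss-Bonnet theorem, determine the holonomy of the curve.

Holonomy = total enclosed curvature = 70° + 50° = 120°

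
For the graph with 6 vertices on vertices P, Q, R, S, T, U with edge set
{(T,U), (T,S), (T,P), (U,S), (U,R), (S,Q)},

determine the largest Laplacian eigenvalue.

Degrees: deg(P) = 1, deg(Q) = 1, deg(R) = 1, deg(S) = 3, deg(T) = 3, deg(U) = 3.
L = D − A with rows/columns ordered (P, Q, R, S, T, U):
  [ 1,  0,  0,  0, -1,  0]
  [ 0,  1,  0, -1,  0,  0]
  [ 0,  0,  1,  0,  0, -1]
  [ 0, -1,  0,  3, -1, -1]
  [-1,  0,  0, -1,  3, -1]
  [ 0,  0, -1, -1, -1,  3]
Characteristic polynomial: det(λI − L) = λ(λ² − 5λ + 3)²(λ − 2).
Roots: λ = 0; (λ² − 5λ + 3) = 0 ⇒ λ = (5 ± √13)/2 ≈ 0.6972, 4.3028 (multiplicity 2); (λ − 2) = 0 ⇒ λ = 2.
(Check: the roots sum (with multiplicity) to 12, matching trace L = Σdeg = 2·6 = 12.)
Laplacian eigenvalues: [0.0, 0.6972, 0.6972, 2.0, 4.3028, 4.3028]. Largest eigenvalue (spectral radius) = 4.3028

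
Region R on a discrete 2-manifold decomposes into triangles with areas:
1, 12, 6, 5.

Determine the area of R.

1 + 12 + 6 + 5 = 24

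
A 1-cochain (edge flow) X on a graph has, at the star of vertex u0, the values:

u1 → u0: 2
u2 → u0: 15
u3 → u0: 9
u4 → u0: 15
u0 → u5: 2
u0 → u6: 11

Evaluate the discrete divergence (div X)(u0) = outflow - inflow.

Divergence = sum of outgoing flows = (-2) + (-15) + (-9) + (-15) + 2 + 11 = -28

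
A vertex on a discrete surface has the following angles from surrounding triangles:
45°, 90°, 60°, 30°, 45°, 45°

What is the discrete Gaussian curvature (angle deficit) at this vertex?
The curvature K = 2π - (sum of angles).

Sum of angles = 315°. K = 360° - 315° = 45°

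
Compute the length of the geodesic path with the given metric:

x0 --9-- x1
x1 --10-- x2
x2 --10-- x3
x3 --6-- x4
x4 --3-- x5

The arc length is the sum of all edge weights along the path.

Arc length = 9 + 10 + 10 + 6 + 3 = 38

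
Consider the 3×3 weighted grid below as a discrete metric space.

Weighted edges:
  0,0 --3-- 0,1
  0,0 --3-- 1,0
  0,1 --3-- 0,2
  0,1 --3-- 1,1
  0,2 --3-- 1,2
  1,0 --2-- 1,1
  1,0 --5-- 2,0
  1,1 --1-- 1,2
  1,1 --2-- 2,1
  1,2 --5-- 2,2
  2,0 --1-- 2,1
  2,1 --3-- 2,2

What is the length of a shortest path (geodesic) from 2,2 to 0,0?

Shortest path: 2,2 → 2,1 → 1,1 → 1,0 → 0,0, total weight = 10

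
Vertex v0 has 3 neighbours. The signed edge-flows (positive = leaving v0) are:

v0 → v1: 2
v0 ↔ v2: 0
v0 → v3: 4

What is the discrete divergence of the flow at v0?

Divergence = sum of outgoing flows = 2 + 0 + 4 = 6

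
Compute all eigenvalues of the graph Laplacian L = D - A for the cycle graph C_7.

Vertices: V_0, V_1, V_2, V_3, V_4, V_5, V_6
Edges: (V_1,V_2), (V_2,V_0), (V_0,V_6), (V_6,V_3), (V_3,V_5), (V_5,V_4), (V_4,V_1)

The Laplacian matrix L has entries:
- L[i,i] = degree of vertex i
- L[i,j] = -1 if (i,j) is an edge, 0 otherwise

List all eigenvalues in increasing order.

The cycle graph C_n has Laplacian eigenvalues λ_k = 2 − 2cos(2πk/n), k = 0, 1, …, n−1. Here n = 7:
k=0: 2 − 2cos(0) = 0.0; k=1: 2 − 2cos(2π/7) = 0.753; k=2: 2 − 2cos(4π/7) = 2.445; k=3: 2 − 2cos(6π/7) = 3.8019; k=4: 2 − 2cos(8π/7) = 3.8019; k=5: 2 − 2cos(10π/7) = 2.445; k=6: 2 − 2cos(12π/7) = 0.753.
Laplacian eigenvalues (increasing order): [0.0, 0.753, 0.753, 2.445, 2.445, 3.8019, 3.8019]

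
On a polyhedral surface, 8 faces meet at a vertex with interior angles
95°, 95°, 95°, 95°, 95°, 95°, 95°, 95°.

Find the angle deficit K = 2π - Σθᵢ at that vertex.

Sum of angles = 760°. K = 360° - 760° = -400° = -20π/9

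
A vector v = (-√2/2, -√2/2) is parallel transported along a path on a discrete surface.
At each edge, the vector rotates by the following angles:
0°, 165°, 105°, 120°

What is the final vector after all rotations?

Total rotation: 0° + 165° + 105° + 120° = 390° ≡ 30° (mod 360°). Final vector: (-0.2588, -0.9659)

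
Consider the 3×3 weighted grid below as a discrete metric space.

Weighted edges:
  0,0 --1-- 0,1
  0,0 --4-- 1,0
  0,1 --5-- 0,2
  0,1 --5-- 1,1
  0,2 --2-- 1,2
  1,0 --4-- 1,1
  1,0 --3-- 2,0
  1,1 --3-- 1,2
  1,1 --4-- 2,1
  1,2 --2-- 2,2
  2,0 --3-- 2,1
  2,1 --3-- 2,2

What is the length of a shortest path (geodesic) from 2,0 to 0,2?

Shortest path: 2,0 → 2,1 → 2,2 → 1,2 → 0,2, total weight = 10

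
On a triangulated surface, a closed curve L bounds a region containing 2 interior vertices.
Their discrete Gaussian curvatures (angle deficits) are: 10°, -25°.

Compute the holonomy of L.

Holonomy = total enclosed curvature = 10° + (-25°) = -15°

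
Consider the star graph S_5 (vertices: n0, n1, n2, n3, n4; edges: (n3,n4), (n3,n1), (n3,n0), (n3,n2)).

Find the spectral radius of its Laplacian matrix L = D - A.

The star S_5 is the complete bipartite graph K_{1,4} (one hub of degree 4, 4 leaves of degree 1). The Laplacian spectrum of K_{p,q} is 0, p (multiplicity q−1), q (multiplicity p−1), p+q. With p = 1, q = 4: 0 once, 1 with multiplicity 3, and 5 once. (Check: trace L = sum of degrees = 8 = 3·1 + 5.)
Laplacian eigenvalues: [0.0, 1.0, 1.0, 1.0, 5.0]. Largest eigenvalue (spectral radius) = 5.0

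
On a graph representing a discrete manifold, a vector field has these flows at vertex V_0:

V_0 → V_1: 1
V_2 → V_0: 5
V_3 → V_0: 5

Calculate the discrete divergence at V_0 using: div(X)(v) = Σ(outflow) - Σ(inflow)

Divergence = sum of outgoing flows = 1 + (-5) + (-5) = -9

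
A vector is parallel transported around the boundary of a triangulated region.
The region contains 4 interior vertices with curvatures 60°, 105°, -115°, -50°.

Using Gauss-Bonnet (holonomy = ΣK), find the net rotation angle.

Holonomy = total enclosed curvature = 60° + 105° + (-115°) + (-50°) = 0°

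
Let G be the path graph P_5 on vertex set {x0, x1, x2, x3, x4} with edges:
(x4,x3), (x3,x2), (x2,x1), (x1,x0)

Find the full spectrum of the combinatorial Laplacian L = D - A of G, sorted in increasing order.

The path graph P_n has Laplacian eigenvalues λ_k = 2 − 2cos(kπ/n), k = 0, 1, …, n−1. Here n = 5:
k=0: 2 − 2cos(0) = 0.0; k=1: 2 − 2cos(π/5) = 0.382; k=2: 2 − 2cos(2π/5) = 1.382; k=3: 2 − 2cos(3π/5) = 2.618; k=4: 2 − 2cos(4π/5) = 3.618.
Laplacian eigenvalues (increasing order): [0.0, 0.382, 1.382, 2.618, 3.618]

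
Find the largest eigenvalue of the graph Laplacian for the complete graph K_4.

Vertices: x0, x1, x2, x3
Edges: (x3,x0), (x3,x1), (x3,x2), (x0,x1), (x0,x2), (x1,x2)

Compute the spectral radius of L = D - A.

For the complete graph K_n, L = nI − J (J = all-ones matrix). J has eigenvalues n (once, eigenvector 𝟙) and 0 (multiplicity n−1), so L has eigenvalues 0 (once) and n (multiplicity n−1). Here n = 4: eigenvalue 0 once and 4 with multiplicity 3.
Laplacian eigenvalues: [0.0, 4.0, 4.0, 4.0]. Largest eigenvalue (spectral radius) = 4.0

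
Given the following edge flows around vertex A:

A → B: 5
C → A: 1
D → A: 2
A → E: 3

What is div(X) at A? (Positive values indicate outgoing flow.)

Divergence = sum of outgoing flows = 5 + (-1) + (-2) + 3 = 5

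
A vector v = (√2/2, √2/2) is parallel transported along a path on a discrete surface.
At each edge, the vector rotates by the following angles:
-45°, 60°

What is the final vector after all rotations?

Total rotation: (-45°) + 60° = 15°. Final vector: (0.5000, 0.8660)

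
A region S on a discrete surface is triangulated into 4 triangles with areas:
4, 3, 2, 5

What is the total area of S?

4 + 3 + 2 + 5 = 14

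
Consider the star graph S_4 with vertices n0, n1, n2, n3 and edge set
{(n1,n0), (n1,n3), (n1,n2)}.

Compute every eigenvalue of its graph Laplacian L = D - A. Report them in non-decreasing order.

The star S_4 is the complete bipartite graph K_{1,3} (one hub of degree 3, 3 leaves of degree 1). The Laplacian spectrum of K_{p,q} is 0, p (multiplicity q−1), q (multiplicity p−1), p+q. With p = 1, q = 3: 0 once, 1 with multiplicity 2, and 4 once. (Check: trace L = sum of degrees = 6 = 2·1 + 4.)
Laplacian eigenvalues (increasing order): [0.0, 1.0, 1.0, 4.0]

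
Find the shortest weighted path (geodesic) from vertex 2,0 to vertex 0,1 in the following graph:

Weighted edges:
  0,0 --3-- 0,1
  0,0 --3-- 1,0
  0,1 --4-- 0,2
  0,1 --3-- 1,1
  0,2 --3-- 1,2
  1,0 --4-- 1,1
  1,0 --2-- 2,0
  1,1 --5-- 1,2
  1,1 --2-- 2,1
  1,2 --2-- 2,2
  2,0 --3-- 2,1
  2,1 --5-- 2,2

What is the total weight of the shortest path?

Shortest path: 2,0 → 1,0 → 0,0 → 0,1, total weight = 8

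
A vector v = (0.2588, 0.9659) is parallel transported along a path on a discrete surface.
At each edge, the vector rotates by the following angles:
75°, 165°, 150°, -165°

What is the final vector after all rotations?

Total rotation: 75° + 165° + 150° + (-165°) = 225° ≡ -135° (mod 360°). Final vector: (0.5000, -0.8660)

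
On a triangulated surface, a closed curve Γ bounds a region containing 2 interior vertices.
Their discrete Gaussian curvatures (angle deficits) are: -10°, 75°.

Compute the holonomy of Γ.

Holonomy = total enclosed curvature = (-10°) + 75° = 65°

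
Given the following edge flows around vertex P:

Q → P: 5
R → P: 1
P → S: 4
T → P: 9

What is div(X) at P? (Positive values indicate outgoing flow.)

Divergence = sum of outgoing flows = (-5) + (-1) + 4 + (-9) = -11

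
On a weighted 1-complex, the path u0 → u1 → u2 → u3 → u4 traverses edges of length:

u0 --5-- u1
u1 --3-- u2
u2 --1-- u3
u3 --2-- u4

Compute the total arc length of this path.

Arc length = 5 + 3 + 1 + 2 = 11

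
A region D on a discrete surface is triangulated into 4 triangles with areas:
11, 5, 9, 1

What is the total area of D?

11 + 5 + 9 + 1 = 26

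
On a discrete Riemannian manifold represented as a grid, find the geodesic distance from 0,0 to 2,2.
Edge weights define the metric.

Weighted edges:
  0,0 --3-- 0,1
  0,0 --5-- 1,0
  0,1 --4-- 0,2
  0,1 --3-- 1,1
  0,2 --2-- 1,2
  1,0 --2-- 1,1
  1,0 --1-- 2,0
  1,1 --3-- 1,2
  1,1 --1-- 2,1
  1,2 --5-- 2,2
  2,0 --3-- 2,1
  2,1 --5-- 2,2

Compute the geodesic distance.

Shortest path: 0,0 → 0,1 → 1,1 → 2,1 → 2,2, total weight = 12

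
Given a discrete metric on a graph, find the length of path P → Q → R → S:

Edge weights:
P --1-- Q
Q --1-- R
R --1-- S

Arc length = 1 + 1 + 1 = 3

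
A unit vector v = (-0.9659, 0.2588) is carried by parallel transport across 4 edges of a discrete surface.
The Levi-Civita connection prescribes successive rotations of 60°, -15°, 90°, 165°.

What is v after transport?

Total rotation: 60° + (-15°) + 90° + 165° = 300° ≡ -60° (mod 360°). Final vector: (-0.2588, 0.9659)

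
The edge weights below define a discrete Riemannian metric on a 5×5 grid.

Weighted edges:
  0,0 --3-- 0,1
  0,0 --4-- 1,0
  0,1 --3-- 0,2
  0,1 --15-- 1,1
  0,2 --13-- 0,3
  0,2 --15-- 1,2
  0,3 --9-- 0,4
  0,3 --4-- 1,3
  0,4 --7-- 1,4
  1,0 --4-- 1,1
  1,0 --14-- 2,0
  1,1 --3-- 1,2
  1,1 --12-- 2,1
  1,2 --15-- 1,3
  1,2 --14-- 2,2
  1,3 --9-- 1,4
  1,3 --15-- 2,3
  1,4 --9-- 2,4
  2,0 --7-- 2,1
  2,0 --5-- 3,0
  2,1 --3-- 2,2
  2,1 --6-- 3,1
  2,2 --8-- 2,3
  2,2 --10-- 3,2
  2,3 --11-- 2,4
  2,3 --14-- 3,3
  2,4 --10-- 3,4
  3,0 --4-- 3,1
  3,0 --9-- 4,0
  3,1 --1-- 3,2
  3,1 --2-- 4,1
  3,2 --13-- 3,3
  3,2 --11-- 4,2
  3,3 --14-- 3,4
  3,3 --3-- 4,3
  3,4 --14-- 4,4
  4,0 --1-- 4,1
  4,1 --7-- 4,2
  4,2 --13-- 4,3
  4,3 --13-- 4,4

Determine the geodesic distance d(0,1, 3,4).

Shortest path: 0,1 → 0,2 → 0,3 → 1,3 → 1,4 → 2,4 → 3,4, total weight = 48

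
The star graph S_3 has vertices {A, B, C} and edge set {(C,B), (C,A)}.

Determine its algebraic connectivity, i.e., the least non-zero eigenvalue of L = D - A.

The star S_3 is the complete bipartite graph K_{1,2} (one hub of degree 2, 2 leaves of degree 1). The Laplacian spectrum of K_{p,q} is 0, p (multiplicity q−1), q (multiplicity p−1), p+q. With p = 1, q = 2: 0 once, 1 with multiplicity 1, and 3 once. (Check: trace L = sum of degrees = 4 = 1·1 + 3.)
Laplacian eigenvalues: [0.0, 1.0, 3.0]. Algebraic connectivity (smallest non-zero eigenvalue) = 1.0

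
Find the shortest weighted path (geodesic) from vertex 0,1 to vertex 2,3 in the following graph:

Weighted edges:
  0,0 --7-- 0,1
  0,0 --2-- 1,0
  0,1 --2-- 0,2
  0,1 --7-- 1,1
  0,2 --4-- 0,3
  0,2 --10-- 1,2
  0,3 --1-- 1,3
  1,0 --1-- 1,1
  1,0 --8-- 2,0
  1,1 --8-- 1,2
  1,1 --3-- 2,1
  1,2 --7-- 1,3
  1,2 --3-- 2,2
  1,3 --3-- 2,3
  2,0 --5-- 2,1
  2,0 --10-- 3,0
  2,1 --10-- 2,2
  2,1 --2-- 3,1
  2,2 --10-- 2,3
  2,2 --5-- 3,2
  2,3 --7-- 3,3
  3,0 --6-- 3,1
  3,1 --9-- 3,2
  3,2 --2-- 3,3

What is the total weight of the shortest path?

Shortest path: 0,1 → 0,2 → 0,3 → 1,3 → 2,3, total weight = 10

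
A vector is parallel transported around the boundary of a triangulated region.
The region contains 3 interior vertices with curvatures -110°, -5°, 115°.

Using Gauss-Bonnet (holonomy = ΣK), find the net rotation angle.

Holonomy = total enclosed curvature = (-110°) + (-5°) + 115° = 0°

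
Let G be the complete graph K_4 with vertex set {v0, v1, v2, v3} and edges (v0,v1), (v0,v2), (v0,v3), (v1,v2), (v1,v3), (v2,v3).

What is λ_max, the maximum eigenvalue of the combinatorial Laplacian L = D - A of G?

For the complete graph K_n, L = nI − J (J = all-ones matrix). J has eigenvalues n (once, eigenvector 𝟙) and 0 (multiplicity n−1), so L has eigenvalues 0 (once) and n (multiplicity n−1). Here n = 4: eigenvalue 0 once and 4 with multiplicity 3.
Laplacian eigenvalues: [0.0, 4.0, 4.0, 4.0]. Largest eigenvalue (spectral radius) = 4.0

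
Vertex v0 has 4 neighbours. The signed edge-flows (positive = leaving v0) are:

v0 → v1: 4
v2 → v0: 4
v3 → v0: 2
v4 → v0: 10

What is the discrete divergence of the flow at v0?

Divergence = sum of outgoing flows = 4 + (-4) + (-2) + (-10) = -12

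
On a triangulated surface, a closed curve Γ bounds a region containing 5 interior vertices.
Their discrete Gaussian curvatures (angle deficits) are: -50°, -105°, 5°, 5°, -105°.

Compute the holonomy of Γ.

Holonomy = total enclosed curvature = (-50°) + (-105°) + 5° + 5° + (-105°) = -250°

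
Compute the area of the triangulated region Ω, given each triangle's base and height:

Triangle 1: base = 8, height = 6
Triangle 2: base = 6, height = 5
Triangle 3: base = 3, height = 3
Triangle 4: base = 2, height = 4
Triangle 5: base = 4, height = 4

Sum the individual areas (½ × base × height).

(1/2)×8×6 + (1/2)×6×5 + (1/2)×3×3 + (1/2)×2×4 + (1/2)×4×4 = 55.5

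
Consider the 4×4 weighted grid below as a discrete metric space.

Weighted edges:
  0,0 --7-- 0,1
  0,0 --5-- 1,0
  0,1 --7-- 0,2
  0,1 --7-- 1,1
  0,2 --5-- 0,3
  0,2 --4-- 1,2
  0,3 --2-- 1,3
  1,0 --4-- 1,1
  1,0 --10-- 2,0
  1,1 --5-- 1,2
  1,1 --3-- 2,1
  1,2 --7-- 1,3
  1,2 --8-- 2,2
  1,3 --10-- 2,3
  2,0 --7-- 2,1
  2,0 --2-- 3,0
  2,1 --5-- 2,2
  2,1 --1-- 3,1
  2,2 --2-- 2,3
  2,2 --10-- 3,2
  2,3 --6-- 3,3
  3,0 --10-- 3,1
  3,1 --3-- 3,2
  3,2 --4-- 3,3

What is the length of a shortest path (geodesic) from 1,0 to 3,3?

Shortest path: 1,0 → 1,1 → 2,1 → 3,1 → 3,2 → 3,3, total weight = 15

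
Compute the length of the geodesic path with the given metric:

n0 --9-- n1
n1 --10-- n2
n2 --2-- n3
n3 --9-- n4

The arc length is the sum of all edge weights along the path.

Arc length = 9 + 10 + 2 + 9 = 30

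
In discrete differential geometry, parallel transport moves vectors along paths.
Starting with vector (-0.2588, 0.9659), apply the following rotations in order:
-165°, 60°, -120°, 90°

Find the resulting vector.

Total rotation: (-165°) + 60° + (-120°) + 90° = -135°. Final vector: (0.8660, -0.5000)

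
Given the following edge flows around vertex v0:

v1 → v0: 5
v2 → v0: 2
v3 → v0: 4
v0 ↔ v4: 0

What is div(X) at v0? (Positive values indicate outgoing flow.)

Divergence = sum of outgoing flows = (-5) + (-2) + (-4) + 0 = -11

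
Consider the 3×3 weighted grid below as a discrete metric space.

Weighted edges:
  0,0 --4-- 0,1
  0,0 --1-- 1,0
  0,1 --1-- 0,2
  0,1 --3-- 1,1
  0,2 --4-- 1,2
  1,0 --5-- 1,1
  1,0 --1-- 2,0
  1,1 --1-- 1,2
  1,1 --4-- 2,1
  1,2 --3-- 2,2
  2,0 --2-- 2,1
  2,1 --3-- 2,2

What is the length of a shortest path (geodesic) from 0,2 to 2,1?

Shortest path: 0,2 → 0,1 → 1,1 → 2,1, total weight = 8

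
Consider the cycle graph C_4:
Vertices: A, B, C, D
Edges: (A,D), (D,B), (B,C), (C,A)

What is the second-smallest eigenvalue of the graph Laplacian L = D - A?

The cycle graph C_n has Laplacian eigenvalues λ_k = 2 − 2cos(2πk/n), k = 0, 1, …, n−1. Here n = 4:
k=0: 2 − 2cos(0) = 0.0; k=1: 2 − 2cos(π/2) = 2.0; k=2: 2 − 2cos(π) = 4.0; k=3: 2 − 2cos(3π/2) = 2.0.
Laplacian eigenvalues: [0.0, 2.0, 2.0, 4.0]. Algebraic connectivity (smallest non-zero eigenvalue) = 2.0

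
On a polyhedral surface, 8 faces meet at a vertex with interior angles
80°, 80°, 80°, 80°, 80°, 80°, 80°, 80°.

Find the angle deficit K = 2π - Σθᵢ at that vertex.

Sum of angles = 640°. K = 360° - 640° = -280° = -14π/9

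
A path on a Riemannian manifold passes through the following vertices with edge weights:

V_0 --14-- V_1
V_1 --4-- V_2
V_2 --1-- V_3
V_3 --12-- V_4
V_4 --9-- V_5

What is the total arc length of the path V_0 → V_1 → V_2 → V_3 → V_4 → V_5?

Arc length = 14 + 4 + 1 + 12 + 9 = 40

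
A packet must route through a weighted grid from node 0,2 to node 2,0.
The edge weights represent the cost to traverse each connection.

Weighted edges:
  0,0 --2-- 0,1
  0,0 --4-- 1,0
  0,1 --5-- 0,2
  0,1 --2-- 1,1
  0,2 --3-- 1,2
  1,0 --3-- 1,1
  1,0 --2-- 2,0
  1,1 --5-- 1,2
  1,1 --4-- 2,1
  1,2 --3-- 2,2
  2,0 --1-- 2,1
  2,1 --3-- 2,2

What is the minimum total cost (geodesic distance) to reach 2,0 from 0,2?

Shortest path: 0,2 → 1,2 → 2,2 → 2,1 → 2,0, total weight = 10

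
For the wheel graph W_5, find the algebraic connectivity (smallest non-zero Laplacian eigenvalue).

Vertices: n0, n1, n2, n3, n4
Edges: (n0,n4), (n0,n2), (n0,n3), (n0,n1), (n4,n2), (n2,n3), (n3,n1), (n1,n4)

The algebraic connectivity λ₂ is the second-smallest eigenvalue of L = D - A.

The wheel W_5 is the join K_1 ∨ C_4 (a hub joined to every vertex of a cycle of length 4). For a join G ∨ H (G on p vertices, H on q vertices) the Laplacian spectrum is 0, p+q, the eigenvalues of L(G) other than one 0 each shifted by +q, and the eigenvalues of L(H) other than one 0 each shifted by +p. With G = K_1 (p = 1, nothing left after dropping its 0) and H = C_4 (q = 4, eigenvalues 2 − 2cos(2πk/4), k = 0, …, 3; drop k = 0), the spectrum of W_5 is 0, 5, and 1 + (2 − 2cos(2πk/4)) = 3 − 2cos(2πk/4) for k = 1, …, 3:
k=1: 3 − 2cos(π/2) = 3.0; k=2: 3 − 2cos(π) = 5.0; k=3: 3 − 2cos(3π/2) = 3.0.
Laplacian eigenvalues: [0.0, 3.0, 3.0, 5.0, 5.0]. Algebraic connectivity (smallest non-zero eigenvalue) = 3.0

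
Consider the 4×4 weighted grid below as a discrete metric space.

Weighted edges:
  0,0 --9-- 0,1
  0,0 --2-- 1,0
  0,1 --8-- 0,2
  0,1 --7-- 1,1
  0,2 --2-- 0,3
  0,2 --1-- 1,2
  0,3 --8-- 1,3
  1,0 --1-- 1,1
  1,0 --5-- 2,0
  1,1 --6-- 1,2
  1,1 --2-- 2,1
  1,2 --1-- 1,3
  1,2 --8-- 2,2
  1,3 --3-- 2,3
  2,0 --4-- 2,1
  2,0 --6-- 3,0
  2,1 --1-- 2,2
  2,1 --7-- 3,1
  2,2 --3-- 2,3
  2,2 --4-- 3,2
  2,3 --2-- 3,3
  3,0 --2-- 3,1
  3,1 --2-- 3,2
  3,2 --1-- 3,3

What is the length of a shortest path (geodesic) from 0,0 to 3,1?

Shortest path: 0,0 → 1,0 → 1,1 → 2,1 → 3,1, total weight = 12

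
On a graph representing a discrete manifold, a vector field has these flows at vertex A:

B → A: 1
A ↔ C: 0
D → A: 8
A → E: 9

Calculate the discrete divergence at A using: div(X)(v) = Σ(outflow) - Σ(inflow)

Divergence = sum of outgoing flows = (-1) + 0 + (-8) + 9 = 0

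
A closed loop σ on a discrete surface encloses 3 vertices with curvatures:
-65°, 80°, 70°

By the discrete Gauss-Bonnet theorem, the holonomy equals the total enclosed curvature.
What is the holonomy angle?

Holonomy = total enclosed curvature = (-65°) + 80° + 70° = 85°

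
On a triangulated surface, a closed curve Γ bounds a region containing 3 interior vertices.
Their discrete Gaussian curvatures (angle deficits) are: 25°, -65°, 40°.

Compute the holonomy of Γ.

Holonomy = total enclosed curvature = 25° + (-65°) + 40° = 0°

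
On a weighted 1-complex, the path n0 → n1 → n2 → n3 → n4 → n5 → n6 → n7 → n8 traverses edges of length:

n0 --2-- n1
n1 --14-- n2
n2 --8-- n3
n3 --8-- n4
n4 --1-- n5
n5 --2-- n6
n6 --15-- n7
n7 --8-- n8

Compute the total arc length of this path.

Arc length = 2 + 14 + 8 + 8 + 1 + 2 + 15 + 8 = 58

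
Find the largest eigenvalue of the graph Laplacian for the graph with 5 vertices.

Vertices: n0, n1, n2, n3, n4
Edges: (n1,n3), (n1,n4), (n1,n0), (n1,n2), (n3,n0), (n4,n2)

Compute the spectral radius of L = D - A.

Degrees: deg(n0) = 2, deg(n1) = 4, deg(n2) = 2, deg(n3) = 2, deg(n4) = 2.
L = D − A with rows/columns ordered (n0, n1, n2, n3, n4):
  [ 2, -1,  0, -1,  0]
  [-1,  4, -1, -1, -1]
  [ 0, -1,  2,  0, -1]
  [-1, -1,  0,  2,  0]
  [ 0, -1, -1,  0,  2]
Characteristic polynomial: det(λI − L) = λ(λ − 1)(λ − 3)²(λ − 5).
Roots: λ = 0; (λ − 1) = 0 ⇒ λ = 1; (λ − 3) = 0 ⇒ λ = 3 (multiplicity 2); (λ − 5) = 0 ⇒ λ = 5.
(Check: the roots sum (with multiplicity) to 12, matching trace L = Σdeg = 2·6 = 12.)
Laplacian eigenvalues: [0.0, 1.0, 3.0, 3.0, 5.0]. Largest eigenvalue (spectral radius) = 5.0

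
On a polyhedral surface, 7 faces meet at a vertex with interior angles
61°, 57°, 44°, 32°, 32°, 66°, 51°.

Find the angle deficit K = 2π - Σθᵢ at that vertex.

Sum of angles = 343°. K = 360° - 343° = 17° = 17π/180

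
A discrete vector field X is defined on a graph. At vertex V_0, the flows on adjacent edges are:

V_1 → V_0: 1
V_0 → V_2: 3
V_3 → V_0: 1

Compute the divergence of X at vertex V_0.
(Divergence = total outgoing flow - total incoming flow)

Divergence = sum of outgoing flows = (-1) + 3 + (-1) = 1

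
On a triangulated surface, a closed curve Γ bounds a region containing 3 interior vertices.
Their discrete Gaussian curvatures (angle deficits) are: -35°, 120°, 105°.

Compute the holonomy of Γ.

Holonomy = total enclosed curvature = (-35°) + 120° + 105° = 190°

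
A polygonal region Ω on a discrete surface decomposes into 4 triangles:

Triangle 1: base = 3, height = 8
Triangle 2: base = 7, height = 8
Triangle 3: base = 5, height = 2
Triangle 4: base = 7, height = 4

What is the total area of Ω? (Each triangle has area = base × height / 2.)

(1/2)×3×8 + (1/2)×7×8 + (1/2)×5×2 + (1/2)×7×4 = 59.0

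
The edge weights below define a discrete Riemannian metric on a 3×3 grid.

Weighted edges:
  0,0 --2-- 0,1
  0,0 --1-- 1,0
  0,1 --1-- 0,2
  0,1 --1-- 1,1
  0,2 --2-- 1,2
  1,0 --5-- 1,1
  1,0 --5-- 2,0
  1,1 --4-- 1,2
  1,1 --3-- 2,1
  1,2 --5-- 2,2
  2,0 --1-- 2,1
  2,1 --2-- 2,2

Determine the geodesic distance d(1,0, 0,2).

Shortest path: 1,0 → 0,0 → 0,1 → 0,2, total weight = 4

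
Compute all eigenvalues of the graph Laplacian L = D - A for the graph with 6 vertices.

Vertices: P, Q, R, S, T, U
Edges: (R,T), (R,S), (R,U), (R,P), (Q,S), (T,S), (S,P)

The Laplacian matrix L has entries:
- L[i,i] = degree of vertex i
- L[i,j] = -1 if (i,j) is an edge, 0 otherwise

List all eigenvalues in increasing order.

Degrees: deg(P) = 2, deg(Q) = 1, deg(R) = 4, deg(S) = 4, deg(T) = 2, deg(U) = 1.
L = D − A with rows/columns ordered (P, Q, R, S, T, U):
  [ 2,  0, -1, -1,  0,  0]
  [ 0,  1,  0, -1,  0,  0]
  [-1,  0,  4, -1, -1, -1]
  [-1, -1, -1,  4, -1,  0]
  [ 0,  0, -1, -1,  2,  0]
  [ 0,  0, -1,  0,  0,  1]
Characteristic polynomial: det(λI − L) = λ(λ² − 6λ + 4)(λ² − 6λ + 6)(λ − 2).
Roots: λ = 0; (λ² − 6λ + 4) = 0 ⇒ λ = 3 ± √5 ≈ 0.7639, 5.2361; (λ² − 6λ + 6) = 0 ⇒ λ = 3 ± √3 ≈ 1.2679, 4.7321; (λ − 2) = 0 ⇒ λ = 2.
(Check: the roots sum (with multiplicity) to 14, matching trace L = Σdeg = 2·7 = 14.)
Laplacian eigenvalues (increasing order): [0.0, 0.7639, 1.2679, 2.0, 4.7321, 5.2361]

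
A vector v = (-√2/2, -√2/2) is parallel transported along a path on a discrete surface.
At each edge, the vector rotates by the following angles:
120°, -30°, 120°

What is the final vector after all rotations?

Total rotation: 120° + (-30°) + 120° = 210° ≡ -150° (mod 360°). Final vector: (0.2588, 0.9659)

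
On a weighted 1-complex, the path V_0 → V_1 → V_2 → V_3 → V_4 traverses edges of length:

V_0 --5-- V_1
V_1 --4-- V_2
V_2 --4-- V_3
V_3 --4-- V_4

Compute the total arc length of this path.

Arc length = 5 + 4 + 4 + 4 = 17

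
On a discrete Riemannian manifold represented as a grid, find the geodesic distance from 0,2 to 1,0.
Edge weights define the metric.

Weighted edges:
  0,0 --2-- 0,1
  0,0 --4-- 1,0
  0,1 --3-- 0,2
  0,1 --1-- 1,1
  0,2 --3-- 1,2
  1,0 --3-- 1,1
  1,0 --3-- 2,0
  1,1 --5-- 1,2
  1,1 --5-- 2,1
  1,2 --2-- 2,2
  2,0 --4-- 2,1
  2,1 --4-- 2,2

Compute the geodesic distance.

Shortest path: 0,2 → 0,1 → 1,1 → 1,0, total weight = 7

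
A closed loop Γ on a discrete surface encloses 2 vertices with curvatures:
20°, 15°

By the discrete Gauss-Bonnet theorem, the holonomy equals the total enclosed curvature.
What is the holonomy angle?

Holonomy = total enclosed curvature = 20° + 15° = 35°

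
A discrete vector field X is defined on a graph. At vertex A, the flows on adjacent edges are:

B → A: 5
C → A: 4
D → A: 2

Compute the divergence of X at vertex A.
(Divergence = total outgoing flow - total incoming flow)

Divergence = sum of outgoing flows = (-5) + (-4) + (-2) = -11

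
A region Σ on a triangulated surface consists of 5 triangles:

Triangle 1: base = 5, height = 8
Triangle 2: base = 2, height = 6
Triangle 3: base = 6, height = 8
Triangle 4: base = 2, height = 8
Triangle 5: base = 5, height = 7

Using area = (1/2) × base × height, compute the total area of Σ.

(1/2)×5×8 + (1/2)×2×6 + (1/2)×6×8 + (1/2)×2×8 + (1/2)×5×7 = 75.5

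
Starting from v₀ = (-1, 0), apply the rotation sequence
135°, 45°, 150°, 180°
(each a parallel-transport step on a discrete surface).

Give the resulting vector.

Total rotation: 135° + 45° + 150° + 180° = 510° ≡ 150° (mod 360°). Final vector: (0.8660, -0.5000)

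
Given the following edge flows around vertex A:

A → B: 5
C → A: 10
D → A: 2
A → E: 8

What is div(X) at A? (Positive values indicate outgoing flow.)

Divergence = sum of outgoing flows = 5 + (-10) + (-2) + 8 = 1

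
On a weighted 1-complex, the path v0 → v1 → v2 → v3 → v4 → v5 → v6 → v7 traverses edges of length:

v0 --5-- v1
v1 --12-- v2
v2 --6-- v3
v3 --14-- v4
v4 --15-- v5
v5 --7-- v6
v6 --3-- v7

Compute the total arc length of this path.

Arc length = 5 + 12 + 6 + 14 + 15 + 7 + 3 = 62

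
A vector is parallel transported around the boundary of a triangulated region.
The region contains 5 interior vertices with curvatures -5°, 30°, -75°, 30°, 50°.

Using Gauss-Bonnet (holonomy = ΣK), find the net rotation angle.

Holonomy = total enclosed curvature = (-5°) + 30° + (-75°) + 30° + 50° = 30°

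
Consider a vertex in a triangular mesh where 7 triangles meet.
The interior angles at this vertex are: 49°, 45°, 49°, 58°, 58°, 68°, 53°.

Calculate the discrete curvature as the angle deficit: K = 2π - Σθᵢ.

Sum of angles = 380°. K = 360° - 380° = -20° = -π/9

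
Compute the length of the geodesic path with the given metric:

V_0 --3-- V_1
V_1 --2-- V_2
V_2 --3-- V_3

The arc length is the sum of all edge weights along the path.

Arc length = 3 + 2 + 3 = 8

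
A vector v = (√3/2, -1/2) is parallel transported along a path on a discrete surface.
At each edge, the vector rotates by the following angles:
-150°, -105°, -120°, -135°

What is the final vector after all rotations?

Total rotation: (-150°) + (-105°) + (-120°) + (-135°) = -510° ≡ -150° (mod 360°). Final vector: (-1, 0)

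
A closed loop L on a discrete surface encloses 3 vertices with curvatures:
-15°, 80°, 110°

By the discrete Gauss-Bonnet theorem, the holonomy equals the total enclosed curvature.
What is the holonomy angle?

Holonomy = total enclosed curvature = (-15°) + 80° + 110° = 175°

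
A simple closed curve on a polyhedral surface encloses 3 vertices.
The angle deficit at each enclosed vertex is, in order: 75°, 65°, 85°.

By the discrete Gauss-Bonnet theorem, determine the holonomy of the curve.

Holonomy = total enclosed curvature = 75° + 65° + 85° = 225°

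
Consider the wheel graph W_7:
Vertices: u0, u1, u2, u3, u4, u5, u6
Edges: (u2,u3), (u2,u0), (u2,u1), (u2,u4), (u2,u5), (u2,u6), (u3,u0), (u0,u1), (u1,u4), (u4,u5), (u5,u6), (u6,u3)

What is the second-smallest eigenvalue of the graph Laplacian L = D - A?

The wheel W_7 is the join K_1 ∨ C_6 (a hub joined to every vertex of a cycle of length 6). For a join G ∨ H (G on p vertices, H on q vertices) the Laplacian spectrum is 0, p+q, the eigenvalues of L(G) other than one 0 each shifted by +q, and the eigenvalues of L(H) other than one 0 each shifted by +p. With G = K_1 (p = 1, nothing left after dropping its 0) and H = C_6 (q = 6, eigenvalues 2 − 2cos(2πk/6), k = 0, …, 5; drop k = 0), the spectrum of W_7 is 0, 7, and 1 + (2 − 2cos(2πk/6)) = 3 − 2cos(2πk/6) for k = 1, …, 5:
k=1: 3 − 2cos(π/3) = 2.0; k=2: 3 − 2cos(2π/3) = 4.0; k=3: 3 − 2cos(π) = 5.0; k=4: 3 − 2cos(4π/3) = 4.0; k=5: 3 − 2cos(5π/3) = 2.0.
Laplacian eigenvalues: [0.0, 2.0, 2.0, 4.0, 4.0, 5.0, 7.0]. Algebraic connectivity (smallest non-zero eigenvalue) = 2.0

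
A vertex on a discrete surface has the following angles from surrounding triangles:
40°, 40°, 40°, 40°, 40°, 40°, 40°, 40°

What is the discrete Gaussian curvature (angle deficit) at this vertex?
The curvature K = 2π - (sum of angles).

Sum of angles = 320°. K = 360° - 320° = 40° = 2π/9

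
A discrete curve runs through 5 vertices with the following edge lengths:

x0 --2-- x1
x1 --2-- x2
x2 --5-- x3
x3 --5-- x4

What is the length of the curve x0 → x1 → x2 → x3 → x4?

Arc length = 2 + 2 + 5 + 5 = 14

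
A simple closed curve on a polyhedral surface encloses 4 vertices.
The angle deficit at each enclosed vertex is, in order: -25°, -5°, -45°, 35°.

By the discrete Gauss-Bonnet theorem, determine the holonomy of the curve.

Holonomy = total enclosed curvature = (-25°) + (-5°) + (-45°) + 35° = -40°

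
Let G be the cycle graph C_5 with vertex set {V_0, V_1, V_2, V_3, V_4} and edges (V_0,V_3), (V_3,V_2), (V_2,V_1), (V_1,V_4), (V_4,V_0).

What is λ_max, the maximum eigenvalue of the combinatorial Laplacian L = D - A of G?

The cycle graph C_n has Laplacian eigenvalues λ_k = 2 − 2cos(2πk/n), k = 0, 1, …, n−1. Here n = 5:
k=0: 2 − 2cos(0) = 0.0; k=1: 2 − 2cos(2π/5) = 1.382; k=2: 2 − 2cos(4π/5) = 3.618; k=3: 2 − 2cos(6π/5) = 3.618; k=4: 2 − 2cos(8π/5) = 1.382.
Laplacian eigenvalues: [0.0, 1.382, 1.382, 3.618, 3.618]. Largest eigenvalue (spectral radius) = 3.618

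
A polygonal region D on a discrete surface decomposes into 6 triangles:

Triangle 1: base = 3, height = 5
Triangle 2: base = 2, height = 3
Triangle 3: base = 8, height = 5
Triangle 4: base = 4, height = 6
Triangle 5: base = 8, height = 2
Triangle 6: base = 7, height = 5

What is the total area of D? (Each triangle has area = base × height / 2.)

(1/2)×3×5 + (1/2)×2×3 + (1/2)×8×5 + (1/2)×4×6 + (1/2)×8×2 + (1/2)×7×5 = 68.0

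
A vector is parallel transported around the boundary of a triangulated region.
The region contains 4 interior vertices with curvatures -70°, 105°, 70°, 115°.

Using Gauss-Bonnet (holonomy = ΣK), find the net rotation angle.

Holonomy = total enclosed curvature = (-70°) + 105° + 70° + 115° = 220°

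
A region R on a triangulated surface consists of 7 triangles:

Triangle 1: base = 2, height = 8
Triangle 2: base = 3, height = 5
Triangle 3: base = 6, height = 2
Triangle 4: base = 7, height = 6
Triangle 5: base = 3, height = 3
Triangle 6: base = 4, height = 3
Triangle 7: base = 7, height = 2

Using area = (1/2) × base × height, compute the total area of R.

(1/2)×2×8 + (1/2)×3×5 + (1/2)×6×2 + (1/2)×7×6 + (1/2)×3×3 + (1/2)×4×3 + (1/2)×7×2 = 60.0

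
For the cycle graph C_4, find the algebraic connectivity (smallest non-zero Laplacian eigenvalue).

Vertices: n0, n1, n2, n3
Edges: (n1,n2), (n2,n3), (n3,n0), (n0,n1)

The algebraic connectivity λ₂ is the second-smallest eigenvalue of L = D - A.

The cycle graph C_n has Laplacian eigenvalues λ_k = 2 − 2cos(2πk/n), k = 0, 1, …, n−1. Here n = 4:
k=0: 2 − 2cos(0) = 0.0; k=1: 2 − 2cos(π/2) = 2.0; k=2: 2 − 2cos(π) = 4.0; k=3: 2 − 2cos(3π/2) = 2.0.
Laplacian eigenvalues: [0.0, 2.0, 2.0, 4.0]. Algebraic connectivity (smallest non-zero eigenvalue) = 2.0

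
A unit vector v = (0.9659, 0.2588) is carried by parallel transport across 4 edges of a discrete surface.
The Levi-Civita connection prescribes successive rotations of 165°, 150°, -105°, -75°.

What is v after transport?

Total rotation: 165° + 150° + (-105°) + (-75°) = 135°. Final vector: (-0.8660, 0.5000)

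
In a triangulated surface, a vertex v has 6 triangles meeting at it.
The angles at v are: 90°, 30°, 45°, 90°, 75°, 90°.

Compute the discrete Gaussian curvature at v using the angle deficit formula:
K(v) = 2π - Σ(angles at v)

Sum of angles = 420°. K = 360° - 420° = -60° = -π/3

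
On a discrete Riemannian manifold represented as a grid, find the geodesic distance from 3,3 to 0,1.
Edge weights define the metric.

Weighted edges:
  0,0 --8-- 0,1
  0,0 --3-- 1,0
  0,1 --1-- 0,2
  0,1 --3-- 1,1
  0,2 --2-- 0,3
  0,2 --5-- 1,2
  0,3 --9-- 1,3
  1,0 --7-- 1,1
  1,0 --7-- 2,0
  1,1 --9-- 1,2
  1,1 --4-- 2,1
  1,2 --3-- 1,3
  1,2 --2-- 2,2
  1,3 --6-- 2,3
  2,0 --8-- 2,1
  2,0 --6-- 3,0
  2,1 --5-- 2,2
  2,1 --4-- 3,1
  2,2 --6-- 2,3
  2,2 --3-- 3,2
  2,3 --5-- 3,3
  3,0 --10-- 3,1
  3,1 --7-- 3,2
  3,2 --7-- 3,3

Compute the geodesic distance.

Shortest path: 3,3 → 3,2 → 2,2 → 1,2 → 0,2 → 0,1, total weight = 18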